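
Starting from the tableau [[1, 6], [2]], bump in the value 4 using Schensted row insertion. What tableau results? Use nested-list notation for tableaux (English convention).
[[1, 4], [2, 6]]

In row 1, 4 replaces 6 (the leftmost entry greater than 4); 6 is bumped to row 2. 6 is appended to row 2. The new tableau is [[1, 4], [2, 6]].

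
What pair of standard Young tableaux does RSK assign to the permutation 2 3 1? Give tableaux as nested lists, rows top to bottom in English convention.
P = [[1, 3], [2]], Q = [[1, 2], [3]]

Insert each entry of the permutation into P by Schensted row insertion, recording in Q the position of each new cell.

Insert 2: appended to row 1. P = [[2]], Q = [[1]].
Insert 3: appended to row 1. P = [[2, 3]], Q = [[1, 2]].
Insert 1: 1 bumps 2 from row 1; 2 starts row 2. P = [[1, 3], [2]], Q = [[1, 2], [3]].

So P = [[1, 3], [2]], Q = [[1, 2], [3]].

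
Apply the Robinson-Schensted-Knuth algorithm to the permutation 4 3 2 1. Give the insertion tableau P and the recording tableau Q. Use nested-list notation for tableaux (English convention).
Insert each entry of the permutation into P by Schensted row insertion, recording in Q the position of each new cell.

Insert 4: appended to row 1. P = [[4]].
Insert 3: 3 bumps 4 from row 1; 4 starts row 2. P = [[3], [4]].
Insert 2: 2 bumps 3 from row 1; 3 bumps 4 from row 2; 4 starts row 3. P = [[2], [3], [4]].
Insert 1: 1 bumps 2 from row 1; 2 bumps 3 from row 2; 3 bumps 4 from row 3; 4 starts row 4. P = [[1], [2], [3], [4]].

So P = [[1], [2], [3], [4]], Q = [[1], [2], [3], [4]].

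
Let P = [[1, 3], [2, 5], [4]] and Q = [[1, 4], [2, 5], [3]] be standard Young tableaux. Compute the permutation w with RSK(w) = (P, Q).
4 2 1 5 3

Reverse RSK: for i = n, n-1, ..., 1, locate i in Q, remove the corresponding corner cell from P, and reverse-bump its entry up through P; the value ejected from row 1 is w(i).

So w = 4 2 1 5 3.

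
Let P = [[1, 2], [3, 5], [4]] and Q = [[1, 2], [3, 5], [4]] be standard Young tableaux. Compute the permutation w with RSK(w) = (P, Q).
4 5 3 1 2

Reverse the RSK construction: for i from n down to 1, find the cell of Q containing i, remove the entry at that cell from P, and reverse-bump it up through P; the value ejected from row 1 is w(i).

Step i=5: Q has 5 at row 2, column 2; remove 5 from row 2 of P and reverse-bump: 5 enters row 1 and ejects 2. So w(5) = 2. P is now [[1, 5], [3], [4]].
Step i=4: Q has 4 at row 3, column 1; remove 4 from row 3 of P and reverse-bump: 4 enters row 2 and ejects 3; 3 enters row 1 and ejects 1. So w(4) = 1. P is now [[3, 5], [4]].
Step i=3: Q has 3 at row 2, column 1; remove 4 from row 2 of P and reverse-bump: 4 enters row 1 and ejects 3. So w(3) = 3. P is now [[4, 5]].
Step i=2: Q has 2 at row 1, column 2; remove that cell from P, ejecting 5. So w(2) = 5. P is now [[4]].
Step i=1: Q has 1 at row 1, column 1; remove that cell from P, ejecting 4. So w(1) = 4. P is now [].

So w = 4 5 3 1 2.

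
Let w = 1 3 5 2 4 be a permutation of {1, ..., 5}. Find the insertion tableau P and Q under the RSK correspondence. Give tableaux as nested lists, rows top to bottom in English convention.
P = [[1, 2, 4], [3, 5]], Q = [[1, 2, 3], [4, 5]]

Insert each entry of the permutation into P by Schensted row insertion, recording in Q the position of each new cell.

After inserting 1: P = [[1]].
After inserting 3: P = [[1, 3]].
After inserting 5: P = [[1, 3, 5]].
After inserting 2: P = [[1, 2, 5], [3]].
After inserting 4: P = [[1, 2, 4], [3, 5]].

So P = [[1, 2, 4], [3, 5]], Q = [[1, 2, 3], [4, 5]].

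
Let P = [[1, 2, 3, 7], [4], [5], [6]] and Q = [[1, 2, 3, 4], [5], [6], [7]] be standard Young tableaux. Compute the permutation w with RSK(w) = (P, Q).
Reverse the RSK construction: for i from n down to 1, find the cell of Q containing i, remove the entry at that cell from P, and reverse-bump it up through P; the value ejected from row 1 is w(i).

Step i=7: Q has 7 at row 4, column 1; remove 6 from row 4 of P and reverse-bump: 6 enters row 3 and ejects 5; 5 enters row 2 and ejects 4; 4 enters row 1 and ejects 3. So w(7) = 3. P is now [[1, 2, 4, 7], [5], [6]].
Step i=6: Q has 6 at row 3, column 1; remove 6 from row 3 of P and reverse-bump: 6 enters row 2 and ejects 5; 5 enters row 1 and ejects 4. So w(6) = 4. P is now [[1, 2, 5, 7], [6]].
Step i=5: Q has 5 at row 2, column 1; remove 6 from row 2 of P and reverse-bump: 6 enters row 1 and ejects 5. So w(5) = 5. P is now [[1, 2, 6, 7]].
Step i=4: Q has 4 at row 1, column 4; remove that cell from P, ejecting 7. So w(4) = 7. P is now [[1, 2, 6]].
Step i=3: Q has 3 at row 1, column 3; remove that cell from P, ejecting 6. So w(3) = 6. P is now [[1, 2]].
Step i=2: Q has 2 at row 1, column 2; remove that cell from P, ejecting 2. So w(2) = 2. P is now [[1]].
Step i=1: Q has 1 at row 1, column 1; remove that cell from P, ejecting 1. So w(1) = 1. P is now [].

So w = 1 2 6 7 5 4 3.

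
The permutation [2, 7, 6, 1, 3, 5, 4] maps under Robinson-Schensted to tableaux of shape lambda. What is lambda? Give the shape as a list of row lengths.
Row-insert each entry into an empty tableau.

After inserting 2: P = [[2]].
After inserting 7: P = [[2, 7]].
After inserting 6: P = [[2, 6], [7]].
After inserting 1: P = [[1, 6], [2], [7]].
After inserting 3: P = [[1, 3], [2, 6], [7]].
After inserting 5: P = [[1, 3, 5], [2, 6], [7]].
After inserting 4: P = [[1, 3, 4], [2, 5], [6], [7]].

The final insertion tableau P = [[1, 3, 4], [2, 5], [6], [7]] has shape [3, 2, 1, 1].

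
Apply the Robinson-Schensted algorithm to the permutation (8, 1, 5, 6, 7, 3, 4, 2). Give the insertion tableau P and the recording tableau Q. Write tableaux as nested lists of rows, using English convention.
P = [[1, 2, 4, 7], [3, 6], [5], [8]], Q = [[1, 3, 4, 5], [2, 7], [6], [8]]

Insert each entry of the permutation into P by Schensted row insertion, recording in Q the position of each new cell.

Insert 8: appended to row 1. P = [[8]].
Insert 1: 1 bumps 8 from row 1; 8 starts row 2. P = [[1], [8]].
Insert 5: appended to row 1. P = [[1, 5], [8]].
Insert 6: appended to row 1. P = [[1, 5, 6], [8]].
Insert 7: appended to row 1. P = [[1, 5, 6, 7], [8]].
Insert 3: 3 bumps 5 from row 1; 5 bumps 8 from row 2; 8 starts row 3. P = [[1, 3, 6, 7], [5], [8]].
Insert 4: 4 bumps 6 from row 1; 6 appends to row 2. P = [[1, 3, 4, 7], [5, 6], [8]].
Insert 2: 2 bumps 3 from row 1; 3 bumps 5 from row 2; 5 bumps 8 from row 3; 8 starts row 4. P = [[1, 2, 4, 7], [3, 6], [5], [8]].

So P = [[1, 2, 4, 7], [3, 6], [5], [8]], Q = [[1, 3, 4, 5], [2, 7], [6], [8]].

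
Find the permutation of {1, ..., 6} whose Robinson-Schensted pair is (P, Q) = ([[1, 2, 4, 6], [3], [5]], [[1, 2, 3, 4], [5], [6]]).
Reverse the RSK construction: for i from n down to 1, find the cell of Q containing i, remove the entry at that cell from P, and reverse-bump it up through P; the value ejected from row 1 is w(i).

Step i=6: Q has 6 at row 3, column 1; remove 5 from row 3 of P and reverse-bump: 5 enters row 2 and ejects 3; 3 enters row 1 and ejects 2. So w(6) = 2. P is now [[1, 3, 4, 6], [5]].
Step i=5: Q has 5 at row 2, column 1; remove 5 from row 2 of P and reverse-bump: 5 enters row 1 and ejects 4. So w(5) = 4. P is now [[1, 3, 5, 6]].
Step i=4: Q has 4 at row 1, column 4; remove that cell from P, ejecting 6. So w(4) = 6. P is now [[1, 3, 5]].
Step i=3: Q has 3 at row 1, column 3; remove that cell from P, ejecting 5. So w(3) = 5. P is now [[1, 3]].
Step i=2: Q has 2 at row 1, column 2; remove that cell from P, ejecting 3. So w(2) = 3. P is now [[1]].
Step i=1: Q has 1 at row 1, column 1; remove that cell from P, ejecting 1. So w(1) = 1. P is now [].

So w = 1 3 5 6 4 2.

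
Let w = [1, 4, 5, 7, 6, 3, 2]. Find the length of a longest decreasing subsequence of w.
4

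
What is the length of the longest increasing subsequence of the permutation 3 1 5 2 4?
3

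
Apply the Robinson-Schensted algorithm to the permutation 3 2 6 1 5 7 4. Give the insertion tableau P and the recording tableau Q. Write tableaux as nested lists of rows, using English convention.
P = [[1, 4, 7], [2, 5], [3, 6]], Q = [[1, 3, 6], [2, 5], [4, 7]]

Insert each entry of the permutation into P by Schensted row insertion, recording in Q the position of each new cell.

Insert 3: appended to row 1. P = [[3]], Q = [[1]].
Insert 2: 2 bumps 3 from row 1; 3 starts row 2. P = [[2], [3]], Q = [[1], [2]].
Insert 6: appended to row 1. P = [[2, 6], [3]], Q = [[1, 3], [2]].
Insert 1: 1 bumps 2 from row 1; 2 bumps 3 from row 2; 3 starts row 3. P = [[1, 6], [2], [3]], Q = [[1, 3], [2], [4]].
Insert 5: 5 bumps 6 from row 1; 6 appends to row 2. P = [[1, 5], [2, 6], [3]], Q = [[1, 3], [2, 5], [4]].
Insert 7: appended to row 1. P = [[1, 5, 7], [2, 6], [3]], Q = [[1, 3, 6], [2, 5], [4]].
Insert 4: 4 bumps 5 from row 1; 5 bumps 6 from row 2; 6 appends to row 3. P = [[1, 4, 7], [2, 5], [3, 6]], Q = [[1, 3, 6], [2, 5], [4, 7]].

So P = [[1, 4, 7], [2, 5], [3, 6]], Q = [[1, 3, 6], [2, 5], [4, 7]].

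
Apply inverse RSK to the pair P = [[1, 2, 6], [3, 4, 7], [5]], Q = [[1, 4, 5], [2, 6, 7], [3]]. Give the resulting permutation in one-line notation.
5 3 1 4 7 2 6

Reverse the RSK construction: for i from n down to 1, find the cell of Q containing i, remove the entry at that cell from P, and reverse-bump it up through P; the value ejected from row 1 is w(i).

Step i=7: Q has 7 at row 2, column 3; remove 7 from row 2 of P and reverse-bump: 7 enters row 1 and ejects 6. So w(7) = 6. P is now [[1, 2, 7], [3, 4], [5]].
Step i=6: Q has 6 at row 2, column 2; remove 4 from row 2 of P and reverse-bump: 4 enters row 1 and ejects 2. So w(6) = 2. P is now [[1, 4, 7], [3], [5]].
Step i=5: Q has 5 at row 1, column 3; remove that cell from P, ejecting 7. So w(5) = 7. P is now [[1, 4], [3], [5]].
Step i=4: Q has 4 at row 1, column 2; remove that cell from P, ejecting 4. So w(4) = 4. P is now [[1], [3], [5]].
Step i=3: Q has 3 at row 3, column 1; remove 5 from row 3 of P and reverse-bump: 5 enters row 2 and ejects 3; 3 enters row 1 and ejects 1. So w(3) = 1. P is now [[3], [5]].
Step i=2: Q has 2 at row 2, column 1; remove 5 from row 2 of P and reverse-bump: 5 enters row 1 and ejects 3. So w(2) = 3. P is now [[5]].
Step i=1: Q has 1 at row 1, column 1; remove that cell from P, ejecting 5. So w(1) = 5. P is now [].

So w = 5 3 1 4 7 2 6.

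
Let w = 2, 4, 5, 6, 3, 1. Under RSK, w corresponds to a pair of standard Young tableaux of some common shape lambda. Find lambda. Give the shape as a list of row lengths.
Row-insert each entry into an empty tableau.

After inserting 2: P = [[2]].
After inserting 4: P = [[2, 4]].
After inserting 5: P = [[2, 4, 5]].
After inserting 6: P = [[2, 4, 5, 6]].
After inserting 3: P = [[2, 3, 5, 6], [4]].
After inserting 1: P = [[1, 3, 5, 6], [2], [4]].

The final insertion tableau P = [[1, 3, 5, 6], [2], [4]] has shape [4, 1, 1].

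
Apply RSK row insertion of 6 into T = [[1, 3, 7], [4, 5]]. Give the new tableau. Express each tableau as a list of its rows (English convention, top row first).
In row 1, 6 replaces 7 (the leftmost entry greater than 6); 7 is bumped to row 2. 7 is appended to row 2. The new tableau is [[1, 3, 6], [4, 5, 7]].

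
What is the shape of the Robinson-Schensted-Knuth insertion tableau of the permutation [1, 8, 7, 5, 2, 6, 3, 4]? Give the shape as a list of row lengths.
[4, 2, 1, 1]

RSK row insertion gives P = [[1, 2, 3, 4], [5, 6], [7], [8]], which has shape [4, 2, 1, 1].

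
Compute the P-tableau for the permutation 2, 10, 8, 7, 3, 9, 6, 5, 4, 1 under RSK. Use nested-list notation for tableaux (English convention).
After inserting 2: P = [[2]].
After inserting 10: P = [[2, 10]].
After inserting 8: P = [[2, 8], [10]].
After inserting 7: P = [[2, 7], [8], [10]].
After inserting 3: P = [[2, 3], [7], [8], [10]].
After inserting 9: P = [[2, 3, 9], [7], [8], [10]].
After inserting 6: P = [[2, 3, 6], [7, 9], [8], [10]].
After inserting 5: P = [[2, 3, 5], [6, 9], [7], [8], [10]].
After inserting 4: P = [[2, 3, 4], [5, 9], [6], [7], [8], [10]].
After inserting 1: P = [[1, 3, 4], [2, 9], [5], [6], [7], [8], [10]].

So P = [[1, 3, 4], [2, 9], [5], [6], [7], [8], [10]].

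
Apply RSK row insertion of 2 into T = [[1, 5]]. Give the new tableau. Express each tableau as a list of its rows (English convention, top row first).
[[1, 2], [5]]

In row 1, 2 replaces 5 (the leftmost entry greater than 2); 5 is bumped to row 2. 5 starts a new row 2. The new tableau is [[1, 2], [5]].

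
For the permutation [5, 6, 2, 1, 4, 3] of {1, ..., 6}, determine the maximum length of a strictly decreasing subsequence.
3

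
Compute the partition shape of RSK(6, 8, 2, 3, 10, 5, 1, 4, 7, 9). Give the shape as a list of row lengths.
Row-insert each entry into an empty tableau.

After inserting 6: P = [[6]].
After inserting 8: P = [[6, 8]].
After inserting 2: P = [[2, 8], [6]].
After inserting 3: P = [[2, 3], [6, 8]].
After inserting 10: P = [[2, 3, 10], [6, 8]].
After inserting 5: P = [[2, 3, 5], [6, 8, 10]].
After inserting 1: P = [[1, 3, 5], [2, 8, 10], [6]].
After inserting 4: P = [[1, 3, 4], [2, 5, 10], [6, 8]].
After inserting 7: P = [[1, 3, 4, 7], [2, 5, 10], [6, 8]].
After inserting 9: P = [[1, 3, 4, 7, 9], [2, 5, 10], [6, 8]].

The final insertion tableau P = [[1, 3, 4, 7, 9], [2, 5, 10], [6, 8]] has shape [5, 3, 2].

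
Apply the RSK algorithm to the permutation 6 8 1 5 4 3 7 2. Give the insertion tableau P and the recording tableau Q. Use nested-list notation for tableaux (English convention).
P = [[1, 2, 7], [3, 8], [4], [5], [6]], Q = [[1, 2, 7], [3, 4], [5], [6], [8]]

Insert each entry of the permutation into P by Schensted row insertion, recording in Q the position of each new cell.

After inserting 6: P = [[6]].
After inserting 8: P = [[6, 8]].
After inserting 1: P = [[1, 8], [6]].
After inserting 5: P = [[1, 5], [6, 8]].
After inserting 4: P = [[1, 4], [5, 8], [6]].
After inserting 3: P = [[1, 3], [4, 8], [5], [6]].
After inserting 7: P = [[1, 3, 7], [4, 8], [5], [6]].
After inserting 2: P = [[1, 2, 7], [3, 8], [4], [5], [6]].

So P = [[1, 2, 7], [3, 8], [4], [5], [6]], Q = [[1, 2, 7], [3, 4], [5], [6], [8]].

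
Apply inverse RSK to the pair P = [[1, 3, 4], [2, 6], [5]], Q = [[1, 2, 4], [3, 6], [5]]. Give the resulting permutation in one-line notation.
2 5 3 6 1 4

Reverse the RSK construction: for i from n down to 1, find the cell of Q containing i, remove the entry at that cell from P, and reverse-bump it up through P; the value ejected from row 1 is w(i).

Step i=6: Q has 6 at row 2, column 2; remove 6 from row 2 of P and reverse-bump: 6 enters row 1 and ejects 4. So w(6) = 4. P is now [[1, 3, 6], [2], [5]].
Step i=5: Q has 5 at row 3, column 1; remove 5 from row 3 of P and reverse-bump: 5 enters row 2 and ejects 2; 2 enters row 1 and ejects 1. So w(5) = 1. P is now [[2, 3, 6], [5]].
Step i=4: Q has 4 at row 1, column 3; remove that cell from P, ejecting 6. So w(4) = 6. P is now [[2, 3], [5]].
Step i=3: Q has 3 at row 2, column 1; remove 5 from row 2 of P and reverse-bump: 5 enters row 1 and ejects 3. So w(3) = 3. P is now [[2, 5]].
Step i=2: Q has 2 at row 1, column 2; remove that cell from P, ejecting 5. So w(2) = 5. P is now [[2]].
Step i=1: Q has 1 at row 1, column 1; remove that cell from P, ejecting 2. So w(1) = 2. P is now [].

So w = 2 5 3 6 1 4.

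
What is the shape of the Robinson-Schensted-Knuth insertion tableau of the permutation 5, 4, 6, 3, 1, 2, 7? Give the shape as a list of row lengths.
RSK row insertion gives P = [[1, 2, 7], [3, 6], [4], [5]], which has shape [3, 2, 1, 1].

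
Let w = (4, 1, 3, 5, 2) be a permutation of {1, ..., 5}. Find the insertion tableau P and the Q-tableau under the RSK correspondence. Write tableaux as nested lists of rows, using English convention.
Insert each entry of the permutation into P by Schensted row insertion, recording in Q the position of each new cell.

Insert 4: appended to row 1. P = [[4]], Q = [[1]].
Insert 1: 1 bumps 4 from row 1; 4 starts row 2. P = [[1], [4]], Q = [[1], [2]].
Insert 3: appended to row 1. P = [[1, 3], [4]], Q = [[1, 3], [2]].
Insert 5: appended to row 1. P = [[1, 3, 5], [4]], Q = [[1, 3, 4], [2]].
Insert 2: 2 bumps 3 from row 1; 3 bumps 4 from row 2; 4 starts row 3. P = [[1, 2, 5], [3], [4]], Q = [[1, 3, 4], [2], [5]].

So P = [[1, 2, 5], [3], [4]], Q = [[1, 3, 4], [2], [5]].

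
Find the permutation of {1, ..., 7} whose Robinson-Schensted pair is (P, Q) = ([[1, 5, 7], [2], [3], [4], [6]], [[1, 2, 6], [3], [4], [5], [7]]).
Reverse the RSK construction: for i from n down to 1, find the cell of Q containing i, remove the entry at that cell from P, and reverse-bump it up through P; the value ejected from row 1 is w(i).

Step i=7: Q has 7 at row 5, column 1; remove 6 from row 5 of P and reverse-bump: 6 enters row 4 and ejects 4; 4 enters row 3 and ejects 3; 3 enters row 2 and ejects 2; 2 enters row 1 and ejects 1. So w(7) = 1. P is now [[2, 5, 7], [3], [4], [6]].
Step i=6: Q has 6 at row 1, column 3; remove that cell from P, ejecting 7. So w(6) = 7. P is now [[2, 5], [3], [4], [6]].
Step i=5: Q has 5 at row 4, column 1; remove 6 from row 4 of P and reverse-bump: 6 enters row 3 and ejects 4; 4 enters row 2 and ejects 3; 3 enters row 1 and ejects 2. So w(5) = 2. P is now [[3, 5], [4], [6]].
Step i=4: Q has 4 at row 3, column 1; remove 6 from row 3 of P and reverse-bump: 6 enters row 2 and ejects 4; 4 enters row 1 and ejects 3. So w(4) = 3. P is now [[4, 5], [6]].
Step i=3: Q has 3 at row 2, column 1; remove 6 from row 2 of P and reverse-bump: 6 enters row 1 and ejects 5. So w(3) = 5. P is now [[4, 6]].
Step i=2: Q has 2 at row 1, column 2; remove that cell from P, ejecting 6. So w(2) = 6. P is now [[4]].
Step i=1: Q has 1 at row 1, column 1; remove that cell from P, ejecting 4. So w(1) = 4. P is now [].

So w = 4 6 5 3 2 7 1.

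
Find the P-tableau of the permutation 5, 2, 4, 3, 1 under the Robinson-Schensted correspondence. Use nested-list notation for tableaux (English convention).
P = [[1, 3], [2], [4], [5]]

Insert 5: appended to row 1. P = [[5]].
Insert 2: 2 bumps 5 from row 1; 5 starts row 2. P = [[2], [5]].
Insert 4: appended to row 1. P = [[2, 4], [5]].
Insert 3: 3 bumps 4 from row 1; 4 bumps 5 from row 2; 5 starts row 3. P = [[2, 3], [4], [5]].
Insert 1: 1 bumps 2 from row 1; 2 bumps 4 from row 2; 4 bumps 5 from row 3; 5 starts row 4. P = [[1, 3], [2], [4], [5]].

So P = [[1, 3], [2], [4], [5]].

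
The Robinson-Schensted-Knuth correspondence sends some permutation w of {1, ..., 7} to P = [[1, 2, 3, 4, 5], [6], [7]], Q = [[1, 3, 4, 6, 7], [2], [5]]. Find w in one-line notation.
7 1 2 6 3 4 5

Reverse the RSK construction: for i from n down to 1, find the cell of Q containing i, remove the entry at that cell from P, and reverse-bump it up through P; the value ejected from row 1 is w(i).

Step i=7: Q has 7 at row 1, column 5; remove that cell from P, ejecting 5. So w(7) = 5. P is now [[1, 2, 3, 4], [6], [7]].
Step i=6: Q has 6 at row 1, column 4; remove that cell from P, ejecting 4. So w(6) = 4. P is now [[1, 2, 3], [6], [7]].
Step i=5: Q has 5 at row 3, column 1; remove 7 from row 3 of P and reverse-bump: 7 enters row 2 and ejects 6; 6 enters row 1 and ejects 3. So w(5) = 3. P is now [[1, 2, 6], [7]].
Step i=4: Q has 4 at row 1, column 3; remove that cell from P, ejecting 6. So w(4) = 6. P is now [[1, 2], [7]].
Step i=3: Q has 3 at row 1, column 2; remove that cell from P, ejecting 2. So w(3) = 2. P is now [[1], [7]].
Step i=2: Q has 2 at row 2, column 1; remove 7 from row 2 of P and reverse-bump: 7 enters row 1 and ejects 1. So w(2) = 1. P is now [[7]].
Step i=1: Q has 1 at row 1, column 1; remove that cell from P, ejecting 7. So w(1) = 7. P is now [].

So w = 7 1 2 6 3 4 5.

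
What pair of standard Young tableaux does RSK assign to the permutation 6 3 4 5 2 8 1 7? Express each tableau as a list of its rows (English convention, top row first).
Insert each entry of the permutation into P by Schensted row insertion, recording in Q the position of each new cell.

Insert 6: appended to row 1. P = [[6]].
Insert 3: 3 bumps 6 from row 1; 6 starts row 2. P = [[3], [6]].
Insert 4: appended to row 1. P = [[3, 4], [6]].
Insert 5: appended to row 1. P = [[3, 4, 5], [6]].
Insert 2: 2 bumps 3 from row 1; 3 bumps 6 from row 2; 6 starts row 3. P = [[2, 4, 5], [3], [6]].
Insert 8: appended to row 1. P = [[2, 4, 5, 8], [3], [6]].
Insert 1: 1 bumps 2 from row 1; 2 bumps 3 from row 2; 3 bumps 6 from row 3; 6 starts row 4. P = [[1, 4, 5, 8], [2], [3], [6]].
Insert 7: 7 bumps 8 from row 1; 8 appends to row 2. P = [[1, 4, 5, 7], [2, 8], [3], [6]].

So P = [[1, 4, 5, 7], [2, 8], [3], [6]], Q = [[1, 3, 4, 6], [2, 8], [5], [7]].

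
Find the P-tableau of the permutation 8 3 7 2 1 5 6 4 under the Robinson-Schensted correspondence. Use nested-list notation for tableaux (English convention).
P = [[1, 4, 6], [2, 5], [3, 7], [8]]

After inserting 8: P = [[8]].
After inserting 3: P = [[3], [8]].
After inserting 7: P = [[3, 7], [8]].
After inserting 2: P = [[2, 7], [3], [8]].
After inserting 1: P = [[1, 7], [2], [3], [8]].
After inserting 5: P = [[1, 5], [2, 7], [3], [8]].
After inserting 6: P = [[1, 5, 6], [2, 7], [3], [8]].
After inserting 4: P = [[1, 4, 6], [2, 5], [3, 7], [8]].

So P = [[1, 4, 6], [2, 5], [3, 7], [8]].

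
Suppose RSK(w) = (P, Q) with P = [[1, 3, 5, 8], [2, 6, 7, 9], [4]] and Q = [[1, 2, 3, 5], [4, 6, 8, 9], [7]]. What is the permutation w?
4 6 7 2 9 3 1 5 8

Reverse the RSK construction: for i from n down to 1, find the cell of Q containing i, remove the entry at that cell from P, and reverse-bump it up through P; the value ejected from row 1 is w(i).

Step i=9: Q has 9 at row 2, column 4; remove 9 from row 2 of P and reverse-bump: 9 enters row 1 and ejects 8. So w(9) = 8. P is now [[1, 3, 5, 9], [2, 6, 7], [4]].
Step i=8: Q has 8 at row 2, column 3; remove 7 from row 2 of P and reverse-bump: 7 enters row 1 and ejects 5. So w(8) = 5. P is now [[1, 3, 7, 9], [2, 6], [4]].
Step i=7: Q has 7 at row 3, column 1; remove 4 from row 3 of P and reverse-bump: 4 enters row 2 and ejects 2; 2 enters row 1 and ejects 1. So w(7) = 1. P is now [[2, 3, 7, 9], [4, 6]].
Step i=6: Q has 6 at row 2, column 2; remove 6 from row 2 of P and reverse-bump: 6 enters row 1 and ejects 3. So w(6) = 3. P is now [[2, 6, 7, 9], [4]].
Step i=5: Q has 5 at row 1, column 4; remove that cell from P, ejecting 9. So w(5) = 9. P is now [[2, 6, 7], [4]].
Step i=4: Q has 4 at row 2, column 1; remove 4 from row 2 of P and reverse-bump: 4 enters row 1 and ejects 2. So w(4) = 2. P is now [[4, 6, 7]].
Step i=3: Q has 3 at row 1, column 3; remove that cell from P, ejecting 7. So w(3) = 7. P is now [[4, 6]].
Step i=2: Q has 2 at row 1, column 2; remove that cell from P, ejecting 6. So w(2) = 6. P is now [[4]].
Step i=1: Q has 1 at row 1, column 1; remove that cell from P, ejecting 4. So w(1) = 4. P is now [].

So w = 4 6 7 2 9 3 1 5 8.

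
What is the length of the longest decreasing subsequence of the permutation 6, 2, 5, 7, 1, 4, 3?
4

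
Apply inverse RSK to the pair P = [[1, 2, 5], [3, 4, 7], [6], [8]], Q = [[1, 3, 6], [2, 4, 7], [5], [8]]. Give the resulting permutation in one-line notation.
3 1 8 6 4 7 5 2

Reverse the RSK construction: for i from n down to 1, find the cell of Q containing i, remove the entry at that cell from P, and reverse-bump it up through P; the value ejected from row 1 is w(i).

Step i=8: Q has 8 at row 4, column 1; remove 8 from row 4 of P and reverse-bump: 8 enters row 3 and ejects 6; 6 enters row 2 and ejects 4; 4 enters row 1 and ejects 2. So w(8) = 2. P is now [[1, 4, 5], [3, 6, 7], [8]].
Step i=7: Q has 7 at row 2, column 3; remove 7 from row 2 of P and reverse-bump: 7 enters row 1 and ejects 5. So w(7) = 5. P is now [[1, 4, 7], [3, 6], [8]].
Step i=6: Q has 6 at row 1, column 3; remove that cell from P, ejecting 7. So w(6) = 7. P is now [[1, 4], [3, 6], [8]].
Step i=5: Q has 5 at row 3, column 1; remove 8 from row 3 of P and reverse-bump: 8 enters row 2 and ejects 6; 6 enters row 1 and ejects 4. So w(5) = 4. P is now [[1, 6], [3, 8]].
Step i=4: Q has 4 at row 2, column 2; remove 8 from row 2 of P and reverse-bump: 8 enters row 1 and ejects 6. So w(4) = 6. P is now [[1, 8], [3]].
Step i=3: Q has 3 at row 1, column 2; remove that cell from P, ejecting 8. So w(3) = 8. P is now [[1], [3]].
Step i=2: Q has 2 at row 2, column 1; remove 3 from row 2 of P and reverse-bump: 3 enters row 1 and ejects 1. So w(2) = 1. P is now [[3]].
Step i=1: Q has 1 at row 1, column 1; remove that cell from P, ejecting 3. So w(1) = 3. P is now [].

So w = 3 1 8 6 4 7 5 2.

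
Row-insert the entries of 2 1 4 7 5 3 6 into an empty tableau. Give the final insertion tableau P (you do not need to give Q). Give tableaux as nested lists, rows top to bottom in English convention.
P = [[1, 3, 5, 6], [2, 4], [7]]

Insert 2: appended to row 1. P = [[2]].
Insert 1: 1 bumps 2 from row 1; 2 starts row 2. P = [[1], [2]].
Insert 4: appended to row 1. P = [[1, 4], [2]].
Insert 7: appended to row 1. P = [[1, 4, 7], [2]].
Insert 5: 5 bumps 7 from row 1; 7 appends to row 2. P = [[1, 4, 5], [2, 7]].
Insert 3: 3 bumps 4 from row 1; 4 bumps 7 from row 2; 7 starts row 3. P = [[1, 3, 5], [2, 4], [7]].
Insert 6: appended to row 1. P = [[1, 3, 5, 6], [2, 4], [7]].

So P = [[1, 3, 5, 6], [2, 4], [7]].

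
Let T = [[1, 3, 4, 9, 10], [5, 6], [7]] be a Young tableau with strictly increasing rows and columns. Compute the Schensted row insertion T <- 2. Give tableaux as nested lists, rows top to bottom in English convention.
[[1, 2, 4, 9, 10], [3, 6], [5], [7]]

In row 1, 2 replaces 3 (the leftmost entry greater than 2); 3 is bumped to row 2. In row 2, 3 replaces 5 (the leftmost entry greater than 3); 5 is bumped to row 3. In row 3, 5 replaces 7 (the leftmost entry greater than 5); 7 is bumped to row 4. 7 starts a new row 4. The new tableau is [[1, 2, 4, 9, 10], [3, 6], [5], [7]].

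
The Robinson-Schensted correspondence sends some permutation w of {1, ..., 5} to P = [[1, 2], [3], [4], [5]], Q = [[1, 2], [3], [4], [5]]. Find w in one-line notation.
1 5 4 3 2

Reverse RSK: for i = n, n-1, ..., 1, locate i in Q, remove the corresponding corner cell from P, and reverse-bump its entry up through P; the value ejected from row 1 is w(i).

So w = 1 5 4 3 2.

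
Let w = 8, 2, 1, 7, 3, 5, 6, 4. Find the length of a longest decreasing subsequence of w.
4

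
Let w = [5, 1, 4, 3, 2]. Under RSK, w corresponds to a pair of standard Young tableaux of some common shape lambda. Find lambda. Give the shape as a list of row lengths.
Row-insert each entry into an empty tableau.

After inserting 5: P = [[5]].
After inserting 1: P = [[1], [5]].
After inserting 4: P = [[1, 4], [5]].
After inserting 3: P = [[1, 3], [4], [5]].
After inserting 2: P = [[1, 2], [3], [4], [5]].

The final insertion tableau P = [[1, 2], [3], [4], [5]] has shape [2, 1, 1, 1].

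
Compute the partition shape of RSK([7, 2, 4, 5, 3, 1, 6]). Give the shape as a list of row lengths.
RSK row insertion gives P = [[1, 3, 5, 6], [2], [4], [7]], which has shape [4, 1, 1, 1].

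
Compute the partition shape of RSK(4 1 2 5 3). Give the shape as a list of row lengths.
[3, 2]

Row-insert each entry into an empty tableau.

After inserting 4: P = [[4]].
After inserting 1: P = [[1], [4]].
After inserting 2: P = [[1, 2], [4]].
After inserting 5: P = [[1, 2, 5], [4]].
After inserting 3: P = [[1, 2, 3], [4, 5]].

The final insertion tableau P = [[1, 2, 3], [4, 5]] has shape [3, 2].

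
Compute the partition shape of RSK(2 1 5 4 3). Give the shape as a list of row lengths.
[2, 2, 1]

RSK row insertion gives P = [[1, 3], [2, 4], [5]], which has shape [2, 2, 1].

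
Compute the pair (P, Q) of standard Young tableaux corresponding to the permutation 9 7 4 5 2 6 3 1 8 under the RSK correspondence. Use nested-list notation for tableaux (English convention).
P = [[1, 3, 6, 8], [2, 5], [4], [7], [9]], Q = [[1, 4, 6, 9], [2, 7], [3], [5], [8]]

Insert each entry of the permutation into P by Schensted row insertion, recording in Q the position of each new cell.

Insert 9: appended to row 1. P = [[9]].
Insert 7: 7 bumps 9 from row 1; 9 starts row 2. P = [[7], [9]].
Insert 4: 4 bumps 7 from row 1; 7 bumps 9 from row 2; 9 starts row 3. P = [[4], [7], [9]].
Insert 5: appended to row 1. P = [[4, 5], [7], [9]].
Insert 2: 2 bumps 4 from row 1; 4 bumps 7 from row 2; 7 bumps 9 from row 3; 9 starts row 4. P = [[2, 5], [4], [7], [9]].
Insert 6: appended to row 1. P = [[2, 5, 6], [4], [7], [9]].
Insert 3: 3 bumps 5 from row 1; 5 appends to row 2. P = [[2, 3, 6], [4, 5], [7], [9]].
Insert 1: 1 bumps 2 from row 1; 2 bumps 4 from row 2; 4 bumps 7 from row 3; 7 bumps 9 from row 4; 9 starts row 5. P = [[1, 3, 6], [2, 5], [4], [7], [9]].
Insert 8: appended to row 1. P = [[1, 3, 6, 8], [2, 5], [4], [7], [9]].

So P = [[1, 3, 6, 8], [2, 5], [4], [7], [9]], Q = [[1, 4, 6, 9], [2, 7], [3], [5], [8]].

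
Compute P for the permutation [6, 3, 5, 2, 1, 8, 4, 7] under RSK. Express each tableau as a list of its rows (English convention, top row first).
Insert 6: appended to row 1. P = [[6]].
Insert 3: 3 bumps 6 from row 1; 6 starts row 2. P = [[3], [6]].
Insert 5: appended to row 1. P = [[3, 5], [6]].
Insert 2: 2 bumps 3 from row 1; 3 bumps 6 from row 2; 6 starts row 3. P = [[2, 5], [3], [6]].
Insert 1: 1 bumps 2 from row 1; 2 bumps 3 from row 2; 3 bumps 6 from row 3; 6 starts row 4. P = [[1, 5], [2], [3], [6]].
Insert 8: appended to row 1. P = [[1, 5, 8], [2], [3], [6]].
Insert 4: 4 bumps 5 from row 1; 5 appends to row 2. P = [[1, 4, 8], [2, 5], [3], [6]].
Insert 7: 7 bumps 8 from row 1; 8 appends to row 2. P = [[1, 4, 7], [2, 5, 8], [3], [6]].

So P = [[1, 4, 7], [2, 5, 8], [3], [6]].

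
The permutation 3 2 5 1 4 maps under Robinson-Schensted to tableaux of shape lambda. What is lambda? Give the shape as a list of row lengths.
Row-insert each entry into an empty tableau.

After inserting 3: P = [[3]].
After inserting 2: P = [[2], [3]].
After inserting 5: P = [[2, 5], [3]].
After inserting 1: P = [[1, 5], [2], [3]].
After inserting 4: P = [[1, 4], [2, 5], [3]].

The final insertion tableau P = [[1, 4], [2, 5], [3]] has shape [2, 2, 1].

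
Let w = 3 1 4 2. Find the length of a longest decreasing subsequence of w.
2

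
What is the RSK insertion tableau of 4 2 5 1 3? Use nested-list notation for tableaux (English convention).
Insert 4: appended to row 1. P = [[4]].
Insert 2: 2 bumps 4 from row 1; 4 starts row 2. P = [[2], [4]].
Insert 5: appended to row 1. P = [[2, 5], [4]].
Insert 1: 1 bumps 2 from row 1; 2 bumps 4 from row 2; 4 starts row 3. P = [[1, 5], [2], [4]].
Insert 3: 3 bumps 5 from row 1; 5 appends to row 2. P = [[1, 3], [2, 5], [4]].

So P = [[1, 3], [2, 5], [4]].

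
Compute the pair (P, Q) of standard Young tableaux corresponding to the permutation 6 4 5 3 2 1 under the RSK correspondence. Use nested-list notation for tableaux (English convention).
Insert each entry of the permutation into P by Schensted row insertion, recording in Q the position of each new cell.

Insert 6: appended to row 1. P = [[6]].
Insert 4: 4 bumps 6 from row 1; 6 starts row 2. P = [[4], [6]].
Insert 5: appended to row 1. P = [[4, 5], [6]].
Insert 3: 3 bumps 4 from row 1; 4 bumps 6 from row 2; 6 starts row 3. P = [[3, 5], [4], [6]].
Insert 2: 2 bumps 3 from row 1; 3 bumps 4 from row 2; 4 bumps 6 from row 3; 6 starts row 4. P = [[2, 5], [3], [4], [6]].
Insert 1: 1 bumps 2 from row 1; 2 bumps 3 from row 2; 3 bumps 4 from row 3; 4 bumps 6 from row 4; 6 starts row 5. P = [[1, 5], [2], [3], [4], [6]].

So P = [[1, 5], [2], [3], [4], [6]], Q = [[1, 3], [2], [4], [5], [6]].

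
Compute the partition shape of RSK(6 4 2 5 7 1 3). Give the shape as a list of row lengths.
[3, 2, 1, 1]

Row-insert each entry into an empty tableau.

After inserting 6: P = [[6]].
After inserting 4: P = [[4], [6]].
After inserting 2: P = [[2], [4], [6]].
After inserting 5: P = [[2, 5], [4], [6]].
After inserting 7: P = [[2, 5, 7], [4], [6]].
After inserting 1: P = [[1, 5, 7], [2], [4], [6]].
After inserting 3: P = [[1, 3, 7], [2, 5], [4], [6]].

The final insertion tableau P = [[1, 3, 7], [2, 5], [4], [6]] has shape [3, 2, 1, 1].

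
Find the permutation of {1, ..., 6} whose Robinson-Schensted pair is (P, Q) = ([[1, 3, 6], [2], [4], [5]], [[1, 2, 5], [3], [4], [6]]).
Reverse the RSK construction: for i from n down to 1, find the cell of Q containing i, remove the entry at that cell from P, and reverse-bump it up through P; the value ejected from row 1 is w(i).

Step i=6: Q has 6 at row 4, column 1; remove 5 from row 4 of P and reverse-bump: 5 enters row 3 and ejects 4; 4 enters row 2 and ejects 2; 2 enters row 1 and ejects 1. So w(6) = 1. P is now [[2, 3, 6], [4], [5]].
Step i=5: Q has 5 at row 1, column 3; remove that cell from P, ejecting 6. So w(5) = 6. P is now [[2, 3], [4], [5]].
Step i=4: Q has 4 at row 3, column 1; remove 5 from row 3 of P and reverse-bump: 5 enters row 2 and ejects 4; 4 enters row 1 and ejects 3. So w(4) = 3. P is now [[2, 4], [5]].
Step i=3: Q has 3 at row 2, column 1; remove 5 from row 2 of P and reverse-bump: 5 enters row 1 and ejects 4. So w(3) = 4. P is now [[2, 5]].
Step i=2: Q has 2 at row 1, column 2; remove that cell from P, ejecting 5. So w(2) = 5. P is now [[2]].
Step i=1: Q has 1 at row 1, column 1; remove that cell from P, ejecting 2. So w(1) = 2. P is now [].

So w = 2 5 4 3 6 1.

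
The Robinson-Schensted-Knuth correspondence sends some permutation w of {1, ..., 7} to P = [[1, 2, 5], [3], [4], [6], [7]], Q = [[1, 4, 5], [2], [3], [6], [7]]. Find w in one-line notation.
7 6 1 4 5 3 2

Reverse the RSK construction: for i from n down to 1, find the cell of Q containing i, remove the entry at that cell from P, and reverse-bump it up through P; the value ejected from row 1 is w(i).

Step i=7: Q has 7 at row 5, column 1; remove 7 from row 5 of P and reverse-bump: 7 enters row 4 and ejects 6; 6 enters row 3 and ejects 4; 4 enters row 2 and ejects 3; 3 enters row 1 and ejects 2. So w(7) = 2. P is now [[1, 3, 5], [4], [6], [7]].
Step i=6: Q has 6 at row 4, column 1; remove 7 from row 4 of P and reverse-bump: 7 enters row 3 and ejects 6; 6 enters row 2 and ejects 4; 4 enters row 1 and ejects 3. So w(6) = 3. P is now [[1, 4, 5], [6], [7]].
Step i=5: Q has 5 at row 1, column 3; remove that cell from P, ejecting 5. So w(5) = 5. P is now [[1, 4], [6], [7]].
Step i=4: Q has 4 at row 1, column 2; remove that cell from P, ejecting 4. So w(4) = 4. P is now [[1], [6], [7]].
Step i=3: Q has 3 at row 3, column 1; remove 7 from row 3 of P and reverse-bump: 7 enters row 2 and ejects 6; 6 enters row 1 and ejects 1. So w(3) = 1. P is now [[6], [7]].
Step i=2: Q has 2 at row 2, column 1; remove 7 from row 2 of P and reverse-bump: 7 enters row 1 and ejects 6. So w(2) = 6. P is now [[7]].
Step i=1: Q has 1 at row 1, column 1; remove that cell from P, ejecting 7. So w(1) = 7. P is now [].

So w = 7 6 1 4 5 3 2.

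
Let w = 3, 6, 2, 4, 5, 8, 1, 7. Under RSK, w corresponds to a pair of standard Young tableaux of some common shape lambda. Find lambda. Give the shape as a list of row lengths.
Row-insert each entry into an empty tableau.

After inserting 3: P = [[3]].
After inserting 6: P = [[3, 6]].
After inserting 2: P = [[2, 6], [3]].
After inserting 4: P = [[2, 4], [3, 6]].
After inserting 5: P = [[2, 4, 5], [3, 6]].
After inserting 8: P = [[2, 4, 5, 8], [3, 6]].
After inserting 1: P = [[1, 4, 5, 8], [2, 6], [3]].
After inserting 7: P = [[1, 4, 5, 7], [2, 6, 8], [3]].

The final insertion tableau P = [[1, 4, 5, 7], [2, 6, 8], [3]] has shape [4, 3, 1].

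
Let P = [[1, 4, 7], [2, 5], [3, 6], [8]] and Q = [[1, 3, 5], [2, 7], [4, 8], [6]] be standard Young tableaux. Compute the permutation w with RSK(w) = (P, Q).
Reverse the RSK construction: for i from n down to 1, find the cell of Q containing i, remove the entry at that cell from P, and reverse-bump it up through P; the value ejected from row 1 is w(i).

Step i=8: Q has 8 at row 3, column 2; remove 6 from row 3 of P and reverse-bump: 6 enters row 2 and ejects 5; 5 enters row 1 and ejects 4. So w(8) = 4. P is now [[1, 5, 7], [2, 6], [3], [8]].
Step i=7: Q has 7 at row 2, column 2; remove 6 from row 2 of P and reverse-bump: 6 enters row 1 and ejects 5. So w(7) = 5. P is now [[1, 6, 7], [2], [3], [8]].
Step i=6: Q has 6 at row 4, column 1; remove 8 from row 4 of P and reverse-bump: 8 enters row 3 and ejects 3; 3 enters row 2 and ejects 2; 2 enters row 1 and ejects 1. So w(6) = 1. P is now [[2, 6, 7], [3], [8]].
Step i=5: Q has 5 at row 1, column 3; remove that cell from P, ejecting 7. So w(5) = 7. P is now [[2, 6], [3], [8]].
Step i=4: Q has 4 at row 3, column 1; remove 8 from row 3 of P and reverse-bump: 8 enters row 2 and ejects 3; 3 enters row 1 and ejects 2. So w(4) = 2. P is now [[3, 6], [8]].
Step i=3: Q has 3 at row 1, column 2; remove that cell from P, ejecting 6. So w(3) = 6. P is now [[3], [8]].
Step i=2: Q has 2 at row 2, column 1; remove 8 from row 2 of P and reverse-bump: 8 enters row 1 and ejects 3. So w(2) = 3. P is now [[8]].
Step i=1: Q has 1 at row 1, column 1; remove that cell from P, ejecting 8. So w(1) = 8. P is now [].

So w = 8 3 6 2 7 1 5 4.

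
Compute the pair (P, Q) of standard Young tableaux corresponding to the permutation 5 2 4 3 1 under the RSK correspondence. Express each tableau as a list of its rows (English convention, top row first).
P = [[1, 3], [2], [4], [5]], Q = [[1, 3], [2], [4], [5]]

Insert each entry of the permutation into P by Schensted row insertion, recording in Q the position of each new cell.

Insert 5: appended to row 1. P = [[5]].
Insert 2: 2 bumps 5 from row 1; 5 starts row 2. P = [[2], [5]].
Insert 4: appended to row 1. P = [[2, 4], [5]].
Insert 3: 3 bumps 4 from row 1; 4 bumps 5 from row 2; 5 starts row 3. P = [[2, 3], [4], [5]].
Insert 1: 1 bumps 2 from row 1; 2 bumps 4 from row 2; 4 bumps 5 from row 3; 5 starts row 4. P = [[1, 3], [2], [4], [5]].

So P = [[1, 3], [2], [4], [5]], Q = [[1, 3], [2], [4], [5]].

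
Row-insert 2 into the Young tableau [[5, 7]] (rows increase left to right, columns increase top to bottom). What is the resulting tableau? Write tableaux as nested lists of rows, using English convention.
In row 1, 2 replaces 5 (the leftmost entry greater than 2); 5 is bumped to row 2. 5 starts a new row 2. The new tableau is [[2, 7], [5]].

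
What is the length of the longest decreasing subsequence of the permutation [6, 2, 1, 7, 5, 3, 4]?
3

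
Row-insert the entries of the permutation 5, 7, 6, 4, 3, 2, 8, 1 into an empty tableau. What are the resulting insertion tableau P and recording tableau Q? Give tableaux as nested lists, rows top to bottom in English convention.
Insert each entry of the permutation into P by Schensted row insertion, recording in Q the position of each new cell.

After inserting 5: P = [[5]].
After inserting 7: P = [[5, 7]].
After inserting 6: P = [[5, 6], [7]].
After inserting 4: P = [[4, 6], [5], [7]].
After inserting 3: P = [[3, 6], [4], [5], [7]].
After inserting 2: P = [[2, 6], [3], [4], [5], [7]].
After inserting 8: P = [[2, 6, 8], [3], [4], [5], [7]].
After inserting 1: P = [[1, 6, 8], [2], [3], [4], [5], [7]].

So P = [[1, 6, 8], [2], [3], [4], [5], [7]], Q = [[1, 2, 7], [3], [4], [5], [6], [8]].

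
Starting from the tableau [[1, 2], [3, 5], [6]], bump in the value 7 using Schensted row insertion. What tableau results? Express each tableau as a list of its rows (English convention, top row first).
[[1, 2, 7], [3, 5], [6]]

7 is larger than every entry of row 1, so it is appended to row 1. The new tableau is [[1, 2, 7], [3, 5], [6]].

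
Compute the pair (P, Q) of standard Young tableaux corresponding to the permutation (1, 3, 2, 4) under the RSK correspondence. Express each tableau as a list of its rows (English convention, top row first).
Insert each entry of the permutation into P by Schensted row insertion, recording in Q the position of each new cell.

Insert 1: appended to row 1. P = [[1]].
Insert 3: appended to row 1. P = [[1, 3]].
Insert 2: 2 bumps 3 from row 1; 3 starts row 2. P = [[1, 2], [3]].
Insert 4: appended to row 1. P = [[1, 2, 4], [3]].

So P = [[1, 2, 4], [3]], Q = [[1, 2, 4], [3]].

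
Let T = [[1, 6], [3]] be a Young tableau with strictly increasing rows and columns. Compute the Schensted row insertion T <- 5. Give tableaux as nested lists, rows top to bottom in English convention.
[[1, 5], [3, 6]]

In row 1, 5 replaces 6 (the leftmost entry greater than 5); 6 is bumped to row 2. 6 is appended to row 2. The new tableau is [[1, 5], [3, 6]].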